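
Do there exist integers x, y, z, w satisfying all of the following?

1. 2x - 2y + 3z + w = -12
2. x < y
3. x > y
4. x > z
No

A contradictory subset is {x < y, x > y}. No integer assignment can satisfy these jointly:

  - x < y: bounds one variable relative to another variable
  - x > y: bounds one variable relative to another variable

Direct contradiction: y > x and x > y cannot both hold.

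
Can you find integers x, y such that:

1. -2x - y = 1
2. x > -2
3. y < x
Yes

Take x = 0, y = -1. Substituting into each constraint:
  (1) -2(0) + 1 = 1 ✓
  (2) 0 > -2 ✓
  (3) -1 < 0 ✓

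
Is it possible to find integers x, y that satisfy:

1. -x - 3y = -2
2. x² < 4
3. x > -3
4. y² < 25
Yes

Take x = -1, y = 1. Substituting into each constraint:
  (1) 1 - 3(1) = -2 ✓
  (2) x² = (-1)² = 1, and 1 < 4 ✓
  (3) -1 > -3 ✓
  (4) y² = (1)² = 1, and 1 < 25 ✓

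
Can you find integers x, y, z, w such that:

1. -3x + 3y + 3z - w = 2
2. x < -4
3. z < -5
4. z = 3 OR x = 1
No

A contradictory subset is {x < -4, z < -5, z = 3 OR x = 1}. No integer assignment can satisfy these jointly:

  - x < -4: bounds one variable relative to a constant
  - z < -5: bounds one variable relative to a constant
  - z = 3 OR x = 1: forces a choice: either z = 3 or x = 1

Split on the disjunction (z = 3 OR x = 1):
  • If z = 3: this contradicts the bound z ≤ -6.
  • If x = 1: this contradicts the bound x ≤ -5.
Both branches are infeasible, so the system has no integer solution.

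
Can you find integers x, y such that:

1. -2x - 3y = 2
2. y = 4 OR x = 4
Yes

Take x = -7, y = 4. Substituting into each constraint:
  (1) -2(-7) - 3(4) = 2 ✓
  (2) y = 4, target 4 ✓ (first branch holds)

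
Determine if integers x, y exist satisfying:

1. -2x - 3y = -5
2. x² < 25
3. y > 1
Yes

Take x = -2, y = 3. Substituting into each constraint:
  (1) -2(-2) - 3(3) = -5 ✓
  (2) x² = (-2)² = 4, and 4 < 25 ✓
  (3) 3 > 1 ✓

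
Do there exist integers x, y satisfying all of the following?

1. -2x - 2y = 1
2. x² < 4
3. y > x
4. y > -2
No

Even the single constraint (-2x - 2y = 1) is infeasible over the integers.

  - -2x - 2y = 1: every term on the left is divisible by 2, so the LHS ≡ 0 (mod 2), but the RHS 1 is not — no integer solution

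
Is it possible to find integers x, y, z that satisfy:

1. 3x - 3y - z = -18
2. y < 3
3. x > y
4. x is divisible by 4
Yes

Take x = 0, y = -1, z = 21. Substituting into each constraint:
  (1) 3(0) - 3(-1) + (-21) = -18 ✓
  (2) -1 < 3 ✓
  (3) 0 > -1 ✓
  (4) 0 = 4 × 0, remainder 0 ✓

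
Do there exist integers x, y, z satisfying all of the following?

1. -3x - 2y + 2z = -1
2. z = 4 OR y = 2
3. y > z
Yes

Take x = -1, y = 6, z = 4. Substituting into each constraint:
  (1) -3(-1) - 2(6) + 2(4) = -1 ✓
  (2) z = 4, target 4 ✓ (first branch holds)
  (3) 6 > 4 ✓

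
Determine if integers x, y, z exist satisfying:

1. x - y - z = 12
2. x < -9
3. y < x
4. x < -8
Yes

Take x = -10, y = -11, z = -11. Substituting into each constraint:
  (1) (-10) + 11 + 11 = 12 ✓
  (2) -10 < -9 ✓
  (3) -11 < -10 ✓
  (4) -10 < -8 ✓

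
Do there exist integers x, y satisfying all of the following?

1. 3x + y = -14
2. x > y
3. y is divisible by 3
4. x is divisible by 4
No

A contradictory subset is {3x + y = -14, y is divisible by 3}. No integer assignment can satisfy these jointly:

  - 3x + y = -14: is a linear equation tying the variables together
  - y is divisible by 3: restricts y to multiples of 3

Modular obstruction: writing y = 3y', every remaining term of the linear equation is divisible by 3, so the left side is ≡ 0 (mod 3); but the right side -14 ≡ 1 (mod 3). No integers can satisfy it.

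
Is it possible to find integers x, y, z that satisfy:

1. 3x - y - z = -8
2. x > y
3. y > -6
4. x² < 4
Yes

Take x = 1, y = 0, z = 11. Substituting into each constraint:
  (1) 3(1) + 0 + (-11) = -8 ✓
  (2) 1 > 0 ✓
  (3) 0 > -6 ✓
  (4) x² = (1)² = 1, and 1 < 4 ✓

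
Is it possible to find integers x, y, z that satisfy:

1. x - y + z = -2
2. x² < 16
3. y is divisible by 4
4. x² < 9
Yes

Take x = 0, y = 0, z = -2. Substituting into each constraint:
  (1) 0 + 0 + (-2) = -2 ✓
  (2) x² = (0)² = 0, and 0 < 16 ✓
  (3) 0 = 4 × 0, remainder 0 ✓
  (4) x² = (0)² = 0, and 0 < 9 ✓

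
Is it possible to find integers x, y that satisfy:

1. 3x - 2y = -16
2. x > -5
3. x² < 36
Yes

Take x = 0, y = 8. Substituting into each constraint:
  (1) 3(0) - 2(8) = -16 ✓
  (2) 0 > -5 ✓
  (3) x² = (0)² = 0, and 0 < 36 ✓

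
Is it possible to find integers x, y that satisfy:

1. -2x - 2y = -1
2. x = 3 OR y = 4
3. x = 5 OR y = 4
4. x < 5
No

Even the single constraint (-2x - 2y = -1) is infeasible over the integers.

  - -2x - 2y = -1: every term on the left is divisible by 2, so the LHS ≡ 0 (mod 2), but the RHS -1 is not — no integer solution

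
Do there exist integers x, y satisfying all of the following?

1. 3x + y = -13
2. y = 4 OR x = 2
Yes

Take x = 2, y = -19. Substituting into each constraint:
  (1) 3(2) + (-19) = -13 ✓
  (2) x = 2, target 2 ✓ (second branch holds)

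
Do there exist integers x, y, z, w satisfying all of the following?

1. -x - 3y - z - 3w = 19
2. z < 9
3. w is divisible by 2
Yes

Take x = -19, y = 0, z = 0, w = 0. Substituting into each constraint:
  (1) 19 - 3(0) + 0 - 3(0) = 19 ✓
  (2) 0 < 9 ✓
  (3) 0 = 2 × 0, remainder 0 ✓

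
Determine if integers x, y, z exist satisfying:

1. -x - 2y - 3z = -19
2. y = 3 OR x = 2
Yes

Take x = 2, y = 1, z = 5. Substituting into each constraint:
  (1) (-2) - 2(1) - 3(5) = -19 ✓
  (2) x = 2, target 2 ✓ (second branch holds)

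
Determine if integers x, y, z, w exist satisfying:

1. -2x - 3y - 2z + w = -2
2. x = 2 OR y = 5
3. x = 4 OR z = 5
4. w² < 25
Yes

Take x = 4, y = 5, z = -11, w = -1. Substituting into each constraint:
  (1) -2(4) - 3(5) - 2(-11) + (-1) = -2 ✓
  (2) y = 5, target 5 ✓ (second branch holds)
  (3) x = 4, target 4 ✓ (first branch holds)
  (4) w² = (-1)² = 1, and 1 < 25 ✓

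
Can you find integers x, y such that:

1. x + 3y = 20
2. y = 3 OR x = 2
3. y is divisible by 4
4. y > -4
No

A contradictory subset is {x + 3y = 20, y = 3 OR x = 2, y is divisible by 4}. No integer assignment can satisfy these jointly:

  - x + 3y = 20: is a linear equation tying the variables together
  - y = 3 OR x = 2: forces a choice: either y = 3 or x = 2
  - y is divisible by 4: restricts y to multiples of 4

Split on the disjunction (y = 3 OR x = 2):
  • If y = 3: this contradicts the divisibility constraint — 3 is not a multiple of 4.
  • If x = 2: with x = 2, writing y = 4y', every remaining term of the linear equation is divisible by 12, so the left side is ≡ 0 (mod 12); but the right side 18 ≡ 6 (mod 12). No integers can satisfy it.
Both branches are infeasible, so the system has no integer solution.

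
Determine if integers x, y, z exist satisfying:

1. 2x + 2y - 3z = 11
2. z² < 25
Yes

Take x = 0, y = 7, z = 1. Substituting into each constraint:
  (1) 2(0) + 2(7) - 3(1) = 11 ✓
  (2) z² = (1)² = 1, and 1 < 25 ✓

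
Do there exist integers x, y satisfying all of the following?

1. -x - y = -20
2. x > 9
Yes

Take x = 20, y = 0. Substituting into each constraint:
  (1) (-20) + 0 = -20 ✓
  (2) 20 > 9 ✓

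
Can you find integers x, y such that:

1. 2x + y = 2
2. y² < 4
Yes

Take x = 1, y = 0. Substituting into each constraint:
  (1) 2(1) + 0 = 2 ✓
  (2) y² = (0)² = 0, and 0 < 4 ✓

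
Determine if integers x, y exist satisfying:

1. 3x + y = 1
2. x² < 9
Yes

Take x = 0, y = 1. Substituting into each constraint:
  (1) 3(0) + 1 = 1 ✓
  (2) x² = (0)² = 0, and 0 < 9 ✓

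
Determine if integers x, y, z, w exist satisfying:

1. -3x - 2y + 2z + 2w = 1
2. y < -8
Yes

Take x = 1, y = -9, z = 0, w = -7. Substituting into each constraint:
  (1) -3(1) - 2(-9) + 2(0) + 2(-7) = 1 ✓
  (2) -9 < -8 ✓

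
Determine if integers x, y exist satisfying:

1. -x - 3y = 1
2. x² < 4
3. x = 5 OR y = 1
No

The full constraint system is jointly infeasible over the integers. Each constraint and what it forces:

  - -x - 3y = 1: is a linear equation tying the variables together
  - x² < 4: restricts x to |x| ≤ 1
  - x = 5 OR y = 1: forces a choice: either x = 5 or y = 1

Split on the disjunction (x = 5 OR y = 1):
  • If x = 5: this contradicts x² < 4, which requires |x| ≤ 1.
  • If y = 1: the equation forces x = -4, but x² < 4 requires |x| ≤ 1.
Both branches are infeasible, so the system has no integer solution.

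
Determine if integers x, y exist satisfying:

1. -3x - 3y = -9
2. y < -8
Yes

Take x = 12, y = -9. Substituting into each constraint:
  (1) -3(12) - 3(-9) = -9 ✓
  (2) -9 < -8 ✓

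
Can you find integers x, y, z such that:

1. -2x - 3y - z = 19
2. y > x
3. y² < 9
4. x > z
Yes

Take x = 0, y = 1, z = -22. Substituting into each constraint:
  (1) -2(0) - 3(1) + 22 = 19 ✓
  (2) 1 > 0 ✓
  (3) y² = (1)² = 1, and 1 < 9 ✓
  (4) 0 > -22 ✓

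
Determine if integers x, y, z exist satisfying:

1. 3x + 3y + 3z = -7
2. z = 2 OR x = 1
No

Even the single constraint (3x + 3y + 3z = -7) is infeasible over the integers.

  - 3x + 3y + 3z = -7: every term on the left is divisible by 3, so the LHS ≡ 0 (mod 3), but the RHS -7 is not — no integer solution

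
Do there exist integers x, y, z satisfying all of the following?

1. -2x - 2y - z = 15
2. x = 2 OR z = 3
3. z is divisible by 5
Yes

Take x = 2, y = -12, z = 5. Substituting into each constraint:
  (1) -2(2) - 2(-12) + (-5) = 15 ✓
  (2) x = 2, target 2 ✓ (first branch holds)
  (3) 5 = 5 × 1, remainder 0 ✓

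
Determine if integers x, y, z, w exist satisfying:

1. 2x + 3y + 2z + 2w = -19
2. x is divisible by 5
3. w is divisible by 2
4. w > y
Yes

Take x = 0, y = -1, z = -8, w = 0. Substituting into each constraint:
  (1) 2(0) + 3(-1) + 2(-8) + 2(0) = -19 ✓
  (2) 0 = 5 × 0, remainder 0 ✓
  (3) 0 = 2 × 0, remainder 0 ✓
  (4) 0 > -1 ✓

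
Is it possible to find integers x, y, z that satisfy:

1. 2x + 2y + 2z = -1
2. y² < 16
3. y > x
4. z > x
No

Even the single constraint (2x + 2y + 2z = -1) is infeasible over the integers.

  - 2x + 2y + 2z = -1: every term on the left is divisible by 2, so the LHS ≡ 0 (mod 2), but the RHS -1 is not — no integer solution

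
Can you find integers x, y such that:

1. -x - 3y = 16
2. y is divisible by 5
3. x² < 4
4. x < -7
No

A contradictory subset is {x² < 4, x < -7}. No integer assignment can satisfy these jointly:

  - x² < 4: restricts x to |x| ≤ 1
  - x < -7: bounds one variable relative to a constant

Direct contradiction: the bounds on x require x ≥ -1 and x ≤ -8 simultaneously, which is empty.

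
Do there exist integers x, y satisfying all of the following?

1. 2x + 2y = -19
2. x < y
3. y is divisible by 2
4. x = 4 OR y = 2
No

Even the single constraint (2x + 2y = -19) is infeasible over the integers.

  - 2x + 2y = -19: every term on the left is divisible by 2, so the LHS ≡ 0 (mod 2), but the RHS -19 is not — no integer solution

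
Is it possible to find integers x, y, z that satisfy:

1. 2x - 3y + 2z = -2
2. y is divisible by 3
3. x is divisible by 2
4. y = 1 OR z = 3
Yes

Take x = 14, y = 12, z = 3. Substituting into each constraint:
  (1) 2(14) - 3(12) + 2(3) = -2 ✓
  (2) 12 = 3 × 4, remainder 0 ✓
  (3) 14 = 2 × 7, remainder 0 ✓
  (4) z = 3, target 3 ✓ (second branch holds)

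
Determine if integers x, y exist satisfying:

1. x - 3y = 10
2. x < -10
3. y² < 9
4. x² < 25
No

A contradictory subset is {x < -10, x² < 25}. No integer assignment can satisfy these jointly:

  - x < -10: bounds one variable relative to a constant
  - x² < 25: restricts x to |x| ≤ 4

Direct contradiction: the bounds on x require x ≥ -4 and x ≤ -11 simultaneously, which is empty.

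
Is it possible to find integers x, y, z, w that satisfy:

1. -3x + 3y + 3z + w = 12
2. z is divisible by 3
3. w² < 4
Yes

Take x = 0, y = 4, z = 0, w = 0. Substituting into each constraint:
  (1) -3(0) + 3(4) + 3(0) + 0 = 12 ✓
  (2) 0 = 3 × 0, remainder 0 ✓
  (3) w² = (0)² = 0, and 0 < 4 ✓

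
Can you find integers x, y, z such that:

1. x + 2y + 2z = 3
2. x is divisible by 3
Yes

Take x = -3, y = 5, z = -2. Substituting into each constraint:
  (1) (-3) + 2(5) + 2(-2) = 3 ✓
  (2) -3 = 3 × -1, remainder 0 ✓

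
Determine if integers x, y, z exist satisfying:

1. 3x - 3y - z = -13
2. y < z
Yes

Take x = -4, y = 0, z = 1. Substituting into each constraint:
  (1) 3(-4) - 3(0) + (-1) = -13 ✓
  (2) 0 < 1 ✓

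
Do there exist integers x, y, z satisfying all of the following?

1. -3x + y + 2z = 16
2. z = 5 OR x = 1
Yes

Take x = 1, y = 7, z = 6. Substituting into each constraint:
  (1) -3(1) + 7 + 2(6) = 16 ✓
  (2) x = 1, target 1 ✓ (second branch holds)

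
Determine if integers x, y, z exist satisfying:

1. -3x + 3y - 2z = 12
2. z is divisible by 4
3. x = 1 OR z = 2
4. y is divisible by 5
Yes

Take x = 1, y = 5, z = 0. Substituting into each constraint:
  (1) -3(1) + 3(5) - 2(0) = 12 ✓
  (2) 0 = 4 × 0, remainder 0 ✓
  (3) x = 1, target 1 ✓ (first branch holds)
  (4) 5 = 5 × 1, remainder 0 ✓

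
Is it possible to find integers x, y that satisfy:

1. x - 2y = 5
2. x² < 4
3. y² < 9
Yes

Take x = 1, y = -2. Substituting into each constraint:
  (1) 1 - 2(-2) = 5 ✓
  (2) x² = (1)² = 1, and 1 < 4 ✓
  (3) y² = (-2)² = 4, and 4 < 9 ✓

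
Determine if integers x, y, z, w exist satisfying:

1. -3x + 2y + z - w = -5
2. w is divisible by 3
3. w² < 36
Yes

Take x = 1, y = -1, z = 0, w = 0. Substituting into each constraint:
  (1) -3(1) + 2(-1) + 0 + 0 = -5 ✓
  (2) 0 = 3 × 0, remainder 0 ✓
  (3) w² = (0)² = 0, and 0 < 36 ✓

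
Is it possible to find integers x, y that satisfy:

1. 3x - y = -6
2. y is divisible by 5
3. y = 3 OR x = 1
No

The full constraint system is jointly infeasible over the integers. Each constraint and what it forces:

  - 3x - y = -6: is a linear equation tying the variables together
  - y is divisible by 5: restricts y to multiples of 5
  - y = 3 OR x = 1: forces a choice: either y = 3 or x = 1

Split on the disjunction (y = 3 OR x = 1):
  • If y = 3: this contradicts the divisibility constraint — 3 is not a multiple of 5.
  • If x = 1: with x = 1, writing y = 5y', every remaining term of the linear equation is divisible by 5, so the left side is ≡ 0 (mod 5); but the right side -9 ≡ 1 (mod 5). No integers can satisfy it.
Both branches are infeasible, so the system has no integer solution.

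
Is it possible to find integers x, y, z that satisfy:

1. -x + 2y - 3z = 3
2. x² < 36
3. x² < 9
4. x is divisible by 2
Yes

Take x = 0, y = 0, z = -1. Substituting into each constraint:
  (1) 0 + 2(0) - 3(-1) = 3 ✓
  (2) x² = (0)² = 0, and 0 < 36 ✓
  (3) x² = (0)² = 0, and 0 < 9 ✓
  (4) 0 = 2 × 0, remainder 0 ✓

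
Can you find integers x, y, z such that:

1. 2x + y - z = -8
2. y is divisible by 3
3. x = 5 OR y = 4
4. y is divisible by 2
Yes

Take x = 5, y = 0, z = 18. Substituting into each constraint:
  (1) 2(5) + 0 + (-18) = -8 ✓
  (2) 0 = 3 × 0, remainder 0 ✓
  (3) x = 5, target 5 ✓ (first branch holds)
  (4) 0 = 2 × 0, remainder 0 ✓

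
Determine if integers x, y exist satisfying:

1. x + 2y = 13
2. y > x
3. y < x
No

A contradictory subset is {y > x, y < x}. No integer assignment can satisfy these jointly:

  - y > x: bounds one variable relative to another variable
  - y < x: bounds one variable relative to another variable

Direct contradiction: y > x and x > y cannot both hold.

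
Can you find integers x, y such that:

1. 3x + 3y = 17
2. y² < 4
No

Even the single constraint (3x + 3y = 17) is infeasible over the integers.

  - 3x + 3y = 17: every term on the left is divisible by 3, so the LHS ≡ 0 (mod 3), but the RHS 17 is not — no integer solution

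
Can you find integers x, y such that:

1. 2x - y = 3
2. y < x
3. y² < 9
Yes

Take x = 1, y = -1. Substituting into each constraint:
  (1) 2(1) + 1 = 3 ✓
  (2) -1 < 1 ✓
  (3) y² = (-1)² = 1, and 1 < 9 ✓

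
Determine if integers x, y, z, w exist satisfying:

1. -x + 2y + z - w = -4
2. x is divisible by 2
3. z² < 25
Yes

Take x = 0, y = 0, z = 0, w = 4. Substituting into each constraint:
  (1) 0 + 2(0) + 0 + (-4) = -4 ✓
  (2) 0 = 2 × 0, remainder 0 ✓
  (3) z² = (0)² = 0, and 0 < 25 ✓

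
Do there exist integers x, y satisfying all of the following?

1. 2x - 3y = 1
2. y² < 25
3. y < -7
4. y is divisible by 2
No

A contradictory subset is {2x - 3y = 1, y is divisible by 2}. No integer assignment can satisfy these jointly:

  - 2x - 3y = 1: is a linear equation tying the variables together
  - y is divisible by 2: restricts y to multiples of 2

Modular obstruction: writing y = 2y', every remaining term of the linear equation is divisible by 2, so the left side is ≡ 0 (mod 2); but the right side 1 ≡ 1 (mod 2). No integers can satisfy it.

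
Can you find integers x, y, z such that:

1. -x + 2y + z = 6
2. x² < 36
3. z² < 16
Yes

Take x = 0, y = 3, z = 0. Substituting into each constraint:
  (1) 0 + 2(3) + 0 = 6 ✓
  (2) x² = (0)² = 0, and 0 < 36 ✓
  (3) z² = (0)² = 0, and 0 < 16 ✓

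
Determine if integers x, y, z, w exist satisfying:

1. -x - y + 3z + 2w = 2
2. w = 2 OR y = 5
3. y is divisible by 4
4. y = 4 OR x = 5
Yes

Take x = -2, y = 4, z = 0, w = 2. Substituting into each constraint:
  (1) 2 + (-4) + 3(0) + 2(2) = 2 ✓
  (2) w = 2, target 2 ✓ (first branch holds)
  (3) 4 = 4 × 1, remainder 0 ✓
  (4) y = 4, target 4 ✓ (first branch holds)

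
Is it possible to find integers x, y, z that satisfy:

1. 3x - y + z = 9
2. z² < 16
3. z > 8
No

A contradictory subset is {z² < 16, z > 8}. No integer assignment can satisfy these jointly:

  - z² < 16: restricts z to |z| ≤ 3
  - z > 8: bounds one variable relative to a constant

Direct contradiction: the bounds on z require z ≥ 9 and z ≤ 3 simultaneously, which is empty.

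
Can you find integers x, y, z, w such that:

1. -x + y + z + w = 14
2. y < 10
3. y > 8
Yes

Take x = 0, y = 9, z = 0, w = 5. Substituting into each constraint:
  (1) 0 + 9 + 0 + 5 = 14 ✓
  (2) 9 < 10 ✓
  (3) 9 > 8 ✓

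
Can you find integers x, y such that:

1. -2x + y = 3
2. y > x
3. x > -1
Yes

Take x = 0, y = 3. Substituting into each constraint:
  (1) -2(0) + 3 = 3 ✓
  (2) 3 > 0 ✓
  (3) 0 > -1 ✓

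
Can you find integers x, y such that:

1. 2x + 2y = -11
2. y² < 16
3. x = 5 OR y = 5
No

Even the single constraint (2x + 2y = -11) is infeasible over the integers.

  - 2x + 2y = -11: every term on the left is divisible by 2, so the LHS ≡ 0 (mod 2), but the RHS -11 is not — no integer solution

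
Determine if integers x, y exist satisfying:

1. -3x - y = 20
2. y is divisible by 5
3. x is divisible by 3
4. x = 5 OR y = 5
No

A contradictory subset is {-3x - y = 20, x is divisible by 3, x = 5 OR y = 5}. No integer assignment can satisfy these jointly:

  - -3x - y = 20: is a linear equation tying the variables together
  - x is divisible by 3: restricts x to multiples of 3
  - x = 5 OR y = 5: forces a choice: either x = 5 or y = 5

Split on the disjunction (x = 5 OR y = 5):
  • If x = 5: this contradicts the divisibility constraint — 5 is not a multiple of 3.
  • If y = 5: with y = 5, writing x = 3x', every remaining term of the linear equation is divisible by 9, so the left side is ≡ 0 (mod 9); but the right side 25 ≡ 7 (mod 9). No integers can satisfy it.
Both branches are infeasible, so the system has no integer solution.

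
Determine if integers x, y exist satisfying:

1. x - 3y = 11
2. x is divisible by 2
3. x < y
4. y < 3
Yes

Take x = -10, y = -7. Substituting into each constraint:
  (1) (-10) - 3(-7) = 11 ✓
  (2) -10 = 2 × -5, remainder 0 ✓
  (3) -10 < -7 ✓
  (4) -7 < 3 ✓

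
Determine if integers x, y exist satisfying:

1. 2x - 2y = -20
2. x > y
No

The full constraint system is jointly infeasible over the integers. Each constraint and what it forces:

  - 2x - 2y = -20: is a linear equation tying the variables together
  - x > y: bounds one variable relative to another variable

From the equation, x − y = -10, i.e. x − y = -10; but x > y requires x − y ≥ 1. Contradiction.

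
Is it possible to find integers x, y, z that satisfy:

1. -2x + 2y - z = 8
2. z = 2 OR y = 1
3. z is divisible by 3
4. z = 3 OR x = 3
Yes

Take x = 3, y = 1, z = -12. Substituting into each constraint:
  (1) -2(3) + 2(1) + 12 = 8 ✓
  (2) y = 1, target 1 ✓ (second branch holds)
  (3) -12 = 3 × -4, remainder 0 ✓
  (4) x = 3, target 3 ✓ (second branch holds)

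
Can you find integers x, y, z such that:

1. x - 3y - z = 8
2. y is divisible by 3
Yes

Take x = 0, y = 0, z = -8. Substituting into each constraint:
  (1) 0 - 3(0) + 8 = 8 ✓
  (2) 0 = 3 × 0, remainder 0 ✓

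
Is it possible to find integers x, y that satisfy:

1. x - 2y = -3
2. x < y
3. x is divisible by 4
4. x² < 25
No

A contradictory subset is {x - 2y = -3, x is divisible by 4}. No integer assignment can satisfy these jointly:

  - x - 2y = -3: is a linear equation tying the variables together
  - x is divisible by 4: restricts x to multiples of 4

Modular obstruction: writing x = 4x', every remaining term of the linear equation is divisible by 2, so the left side is ≡ 0 (mod 2); but the right side -3 ≡ 1 (mod 2). No integers can satisfy it.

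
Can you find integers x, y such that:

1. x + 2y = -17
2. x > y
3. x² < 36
Yes

Take x = -5, y = -6. Substituting into each constraint:
  (1) (-5) + 2(-6) = -17 ✓
  (2) -5 > -6 ✓
  (3) x² = (-5)² = 25, and 25 < 36 ✓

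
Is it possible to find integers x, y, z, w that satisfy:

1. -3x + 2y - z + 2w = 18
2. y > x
Yes

Take x = -1, y = 0, z = -15, w = 0. Substituting into each constraint:
  (1) -3(-1) + 2(0) + 15 + 2(0) = 18 ✓
  (2) 0 > -1 ✓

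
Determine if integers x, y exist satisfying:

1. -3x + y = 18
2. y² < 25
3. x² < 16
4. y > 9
No

A contradictory subset is {y² < 25, y > 9}. No integer assignment can satisfy these jointly:

  - y² < 25: restricts y to |y| ≤ 4
  - y > 9: bounds one variable relative to a constant

Direct contradiction: the bounds on y require y ≥ 10 and y ≤ 4 simultaneously, which is empty.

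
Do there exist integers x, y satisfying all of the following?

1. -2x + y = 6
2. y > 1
Yes

Take x = -2, y = 2. Substituting into each constraint:
  (1) -2(-2) + 2 = 6 ✓
  (2) 2 > 1 ✓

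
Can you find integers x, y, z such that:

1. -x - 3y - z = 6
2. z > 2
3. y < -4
Yes

Take x = 0, y = -5, z = 9. Substituting into each constraint:
  (1) 0 - 3(-5) + (-9) = 6 ✓
  (2) 9 > 2 ✓
  (3) -5 < -4 ✓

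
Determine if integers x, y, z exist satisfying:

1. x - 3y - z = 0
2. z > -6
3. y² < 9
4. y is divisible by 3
Yes

Take x = 0, y = 0, z = 0. Substituting into each constraint:
  (1) 0 - 3(0) + 0 = 0 ✓
  (2) 0 > -6 ✓
  (3) y² = (0)² = 0, and 0 < 9 ✓
  (4) 0 = 3 × 0, remainder 0 ✓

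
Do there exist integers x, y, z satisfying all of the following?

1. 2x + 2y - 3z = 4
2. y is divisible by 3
Yes

Take x = 2, y = 0, z = 0. Substituting into each constraint:
  (1) 2(2) + 2(0) - 3(0) = 4 ✓
  (2) 0 = 3 × 0, remainder 0 ✓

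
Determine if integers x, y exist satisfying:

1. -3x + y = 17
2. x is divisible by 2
Yes

Take x = 0, y = 17. Substituting into each constraint:
  (1) -3(0) + 17 = 17 ✓
  (2) 0 = 2 × 0, remainder 0 ✓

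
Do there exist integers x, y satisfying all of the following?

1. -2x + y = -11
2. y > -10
Yes

Take x = 1, y = -9. Substituting into each constraint:
  (1) -2(1) + (-9) = -11 ✓
  (2) -9 > -10 ✓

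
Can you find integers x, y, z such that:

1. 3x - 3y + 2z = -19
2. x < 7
Yes

Take x = 1, y = 0, z = -11. Substituting into each constraint:
  (1) 3(1) - 3(0) + 2(-11) = -19 ✓
  (2) 1 < 7 ✓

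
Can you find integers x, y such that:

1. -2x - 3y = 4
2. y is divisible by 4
Yes

Take x = -2, y = 0. Substituting into each constraint:
  (1) -2(-2) - 3(0) = 4 ✓
  (2) 0 = 4 × 0, remainder 0 ✓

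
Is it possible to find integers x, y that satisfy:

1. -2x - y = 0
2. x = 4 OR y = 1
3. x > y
Yes

Take x = 4, y = -8. Substituting into each constraint:
  (1) -2(4) + 8 = 0 ✓
  (2) x = 4, target 4 ✓ (first branch holds)
  (3) 4 > -8 ✓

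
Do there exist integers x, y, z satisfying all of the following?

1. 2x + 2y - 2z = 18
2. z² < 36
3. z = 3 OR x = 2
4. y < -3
Yes

Take x = 16, y = -4, z = 3. Substituting into each constraint:
  (1) 2(16) + 2(-4) - 2(3) = 18 ✓
  (2) z² = (3)² = 9, and 9 < 36 ✓
  (3) z = 3, target 3 ✓ (first branch holds)
  (4) -4 < -3 ✓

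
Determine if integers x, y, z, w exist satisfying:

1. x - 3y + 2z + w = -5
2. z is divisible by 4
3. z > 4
Yes

Take x = -21, y = 0, z = 8, w = 0. Substituting into each constraint:
  (1) (-21) - 3(0) + 2(8) + 0 = -5 ✓
  (2) 8 = 4 × 2, remainder 0 ✓
  (3) 8 > 4 ✓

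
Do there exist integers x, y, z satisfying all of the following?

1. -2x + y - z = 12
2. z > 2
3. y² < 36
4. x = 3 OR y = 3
Yes

Take x = -6, y = 3, z = 3. Substituting into each constraint:
  (1) -2(-6) + 3 + (-3) = 12 ✓
  (2) 3 > 2 ✓
  (3) y² = (3)² = 9, and 9 < 36 ✓
  (4) y = 3, target 3 ✓ (second branch holds)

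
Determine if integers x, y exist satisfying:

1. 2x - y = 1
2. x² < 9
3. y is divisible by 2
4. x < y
No

A contradictory subset is {2x - y = 1, y is divisible by 2}. No integer assignment can satisfy these jointly:

  - 2x - y = 1: is a linear equation tying the variables together
  - y is divisible by 2: restricts y to multiples of 2

Modular obstruction: writing y = 2y', every remaining term of the linear equation is divisible by 2, so the left side is ≡ 0 (mod 2); but the right side 1 ≡ 1 (mod 2). No integers can satisfy it.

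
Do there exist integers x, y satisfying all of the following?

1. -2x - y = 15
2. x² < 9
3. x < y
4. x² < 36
No

A contradictory subset is {-2x - y = 15, x² < 9, x < y}. No integer assignment can satisfy these jointly:

  - -2x - y = 15: is a linear equation tying the variables together
  - x² < 9: restricts x to |x| ≤ 2
  - x < y: bounds one variable relative to another variable

Propagating the comparison: y > x and x ≥ -2 give y ≥ -1. Range argument: with x ∈ [-2, 2], y ∈ [-1, ∞], the left side of the equation is at most 5, but the right side is 15 > 5. No integer solution exists.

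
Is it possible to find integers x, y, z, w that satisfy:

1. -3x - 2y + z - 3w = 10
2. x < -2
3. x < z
Yes

Take x = -4, y = 1, z = 0, w = 0. Substituting into each constraint:
  (1) -3(-4) - 2(1) + 0 - 3(0) = 10 ✓
  (2) -4 < -2 ✓
  (3) -4 < 0 ✓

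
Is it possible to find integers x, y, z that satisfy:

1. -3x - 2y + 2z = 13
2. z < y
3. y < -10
Yes

Take x = -5, y = -11, z = -12. Substituting into each constraint:
  (1) -3(-5) - 2(-11) + 2(-12) = 13 ✓
  (2) -12 < -11 ✓
  (3) -11 < -10 ✓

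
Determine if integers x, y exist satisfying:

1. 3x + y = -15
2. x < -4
Yes

Take x = -5, y = 0. Substituting into each constraint:
  (1) 3(-5) + 0 = -15 ✓
  (2) -5 < -4 ✓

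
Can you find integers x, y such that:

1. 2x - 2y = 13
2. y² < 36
No

Even the single constraint (2x - 2y = 13) is infeasible over the integers.

  - 2x - 2y = 13: every term on the left is divisible by 2, so the LHS ≡ 0 (mod 2), but the RHS 13 is not — no integer solution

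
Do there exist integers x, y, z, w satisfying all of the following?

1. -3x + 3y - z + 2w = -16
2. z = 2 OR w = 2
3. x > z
Yes

Take x = 3, y = -1, z = 2, w = -1. Substituting into each constraint:
  (1) -3(3) + 3(-1) + (-2) + 2(-1) = -16 ✓
  (2) z = 2, target 2 ✓ (first branch holds)
  (3) 3 > 2 ✓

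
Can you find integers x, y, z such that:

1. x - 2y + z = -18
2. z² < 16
Yes

Take x = -18, y = 0, z = 0. Substituting into each constraint:
  (1) (-18) - 2(0) + 0 = -18 ✓
  (2) z² = (0)² = 0, and 0 < 16 ✓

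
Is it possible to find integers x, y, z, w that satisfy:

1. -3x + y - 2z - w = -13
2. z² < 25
Yes

Take x = 5, y = 2, z = 0, w = 0. Substituting into each constraint:
  (1) -3(5) + 2 - 2(0) + 0 = -13 ✓
  (2) z² = (0)² = 0, and 0 < 25 ✓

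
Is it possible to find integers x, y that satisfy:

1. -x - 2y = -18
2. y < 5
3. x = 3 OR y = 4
Yes

Take x = 10, y = 4. Substituting into each constraint:
  (1) (-10) - 2(4) = -18 ✓
  (2) 4 < 5 ✓
  (3) y = 4, target 4 ✓ (second branch holds)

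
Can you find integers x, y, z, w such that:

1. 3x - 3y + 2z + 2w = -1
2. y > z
Yes

Take x = 1, y = 2, z = 1, w = 0. Substituting into each constraint:
  (1) 3(1) - 3(2) + 2(1) + 2(0) = -1 ✓
  (2) 2 > 1 ✓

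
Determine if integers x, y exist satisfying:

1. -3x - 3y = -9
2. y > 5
Yes

Take x = -3, y = 6. Substituting into each constraint:
  (1) -3(-3) - 3(6) = -9 ✓
  (2) 6 > 5 ✓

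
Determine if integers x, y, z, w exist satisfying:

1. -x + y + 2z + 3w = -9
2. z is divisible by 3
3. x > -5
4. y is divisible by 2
Yes

Take x = 9, y = 0, z = 0, w = 0. Substituting into each constraint:
  (1) (-9) + 0 + 2(0) + 3(0) = -9 ✓
  (2) 0 = 3 × 0, remainder 0 ✓
  (3) 9 > -5 ✓
  (4) 0 = 2 × 0, remainder 0 ✓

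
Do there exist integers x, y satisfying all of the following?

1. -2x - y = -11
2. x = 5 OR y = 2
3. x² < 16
No

The full constraint system is jointly infeasible over the integers. Each constraint and what it forces:

  - -2x - y = -11: is a linear equation tying the variables together
  - x = 5 OR y = 2: forces a choice: either x = 5 or y = 2
  - x² < 16: restricts x to |x| ≤ 3

Split on the disjunction (x = 5 OR y = 2):
  • If x = 5: this contradicts x² < 16, which requires |x| ≤ 3.
  • If y = 2: with y = 2, every remaining term of the linear equation is divisible by 2, so the left side is ≡ 0 (mod 2); but the right side -9 ≡ 1 (mod 2). No integers can satisfy it.
Both branches are infeasible, so the system has no integer solution.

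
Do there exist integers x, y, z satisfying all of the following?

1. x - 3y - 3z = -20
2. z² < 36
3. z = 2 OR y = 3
Yes

Take x = -11, y = 3, z = 0. Substituting into each constraint:
  (1) (-11) - 3(3) - 3(0) = -20 ✓
  (2) z² = (0)² = 0, and 0 < 36 ✓
  (3) y = 3, target 3 ✓ (second branch holds)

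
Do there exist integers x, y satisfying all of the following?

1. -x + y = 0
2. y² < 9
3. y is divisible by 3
Yes

Take x = 0, y = 0. Substituting into each constraint:
  (1) 0 + 0 = 0 ✓
  (2) y² = (0)² = 0, and 0 < 9 ✓
  (3) 0 = 3 × 0, remainder 0 ✓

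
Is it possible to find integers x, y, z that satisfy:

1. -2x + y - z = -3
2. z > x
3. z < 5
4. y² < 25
Yes

Take x = 0, y = -2, z = 1. Substituting into each constraint:
  (1) -2(0) + (-2) + (-1) = -3 ✓
  (2) 1 > 0 ✓
  (3) 1 < 5 ✓
  (4) y² = (-2)² = 4, and 4 < 25 ✓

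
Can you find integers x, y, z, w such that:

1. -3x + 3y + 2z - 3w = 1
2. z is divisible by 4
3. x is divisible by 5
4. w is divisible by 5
Yes

Take x = 0, y = -5, z = 8, w = 0. Substituting into each constraint:
  (1) -3(0) + 3(-5) + 2(8) - 3(0) = 1 ✓
  (2) 8 = 4 × 2, remainder 0 ✓
  (3) 0 = 5 × 0, remainder 0 ✓
  (4) 0 = 5 × 0, remainder 0 ✓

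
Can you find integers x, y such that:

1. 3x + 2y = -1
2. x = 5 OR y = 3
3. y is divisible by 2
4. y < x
Yes

Take x = 5, y = -8. Substituting into each constraint:
  (1) 3(5) + 2(-8) = -1 ✓
  (2) x = 5, target 5 ✓ (first branch holds)
  (3) -8 = 2 × -4, remainder 0 ✓
  (4) -8 < 5 ✓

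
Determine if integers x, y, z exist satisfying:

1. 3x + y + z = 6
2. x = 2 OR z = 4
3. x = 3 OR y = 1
Yes

Take x = 2, y = 1, z = -1. Substituting into each constraint:
  (1) 3(2) + 1 + (-1) = 6 ✓
  (2) x = 2, target 2 ✓ (first branch holds)
  (3) y = 1, target 1 ✓ (second branch holds)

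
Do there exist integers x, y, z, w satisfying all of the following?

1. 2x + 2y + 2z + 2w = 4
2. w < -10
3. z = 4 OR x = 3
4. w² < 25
No

A contradictory subset is {w < -10, w² < 25}. No integer assignment can satisfy these jointly:

  - w < -10: bounds one variable relative to a constant
  - w² < 25: restricts w to |w| ≤ 4

Direct contradiction: the bounds on w require w ≥ -4 and w ≤ -11 simultaneously, which is empty.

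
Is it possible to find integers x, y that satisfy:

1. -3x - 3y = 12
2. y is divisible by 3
Yes

Take x = -4, y = 0. Substituting into each constraint:
  (1) -3(-4) - 3(0) = 12 ✓
  (2) 0 = 3 × 0, remainder 0 ✓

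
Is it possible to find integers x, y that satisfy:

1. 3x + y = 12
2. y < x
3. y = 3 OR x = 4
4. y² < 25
Yes

Take x = 4, y = 0. Substituting into each constraint:
  (1) 3(4) + 0 = 12 ✓
  (2) 0 < 4 ✓
  (3) x = 4, target 4 ✓ (second branch holds)
  (4) y² = (0)² = 0, and 0 < 25 ✓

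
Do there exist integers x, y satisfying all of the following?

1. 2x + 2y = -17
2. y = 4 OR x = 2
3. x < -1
No

Even the single constraint (2x + 2y = -17) is infeasible over the integers.

  - 2x + 2y = -17: every term on the left is divisible by 2, so the LHS ≡ 0 (mod 2), but the RHS -17 is not — no integer solution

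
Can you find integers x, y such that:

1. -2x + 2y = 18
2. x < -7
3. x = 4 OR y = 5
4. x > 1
No

A contradictory subset is {x < -7, x > 1}. No integer assignment can satisfy these jointly:

  - x < -7: bounds one variable relative to a constant
  - x > 1: bounds one variable relative to a constant

Direct contradiction: the bounds on x require x ≥ 2 and x ≤ -8 simultaneously, which is empty.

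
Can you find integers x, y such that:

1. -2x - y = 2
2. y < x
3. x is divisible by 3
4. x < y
No

A contradictory subset is {y < x, x < y}. No integer assignment can satisfy these jointly:

  - y < x: bounds one variable relative to another variable
  - x < y: bounds one variable relative to another variable

Direct contradiction: x > y and y > x cannot both hold.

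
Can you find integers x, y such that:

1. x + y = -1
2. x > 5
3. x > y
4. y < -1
Yes

Take x = 6, y = -7. Substituting into each constraint:
  (1) 6 + (-7) = -1 ✓
  (2) 6 > 5 ✓
  (3) 6 > -7 ✓
  (4) -7 < -1 ✓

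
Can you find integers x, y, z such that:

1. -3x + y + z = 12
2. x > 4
Yes

Take x = 5, y = 27, z = 0. Substituting into each constraint:
  (1) -3(5) + 27 + 0 = 12 ✓
  (2) 5 > 4 ✓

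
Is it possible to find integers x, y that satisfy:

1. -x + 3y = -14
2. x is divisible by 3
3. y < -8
No

A contradictory subset is {-x + 3y = -14, x is divisible by 3}. No integer assignment can satisfy these jointly:

  - -x + 3y = -14: is a linear equation tying the variables together
  - x is divisible by 3: restricts x to multiples of 3

Modular obstruction: writing x = 3x', every remaining term of the linear equation is divisible by 3, so the left side is ≡ 0 (mod 3); but the right side -14 ≡ 1 (mod 3). No integers can satisfy it.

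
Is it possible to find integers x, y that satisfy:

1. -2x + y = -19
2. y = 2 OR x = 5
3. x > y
Yes

Take x = 5, y = -9. Substituting into each constraint:
  (1) -2(5) + (-9) = -19 ✓
  (2) x = 5, target 5 ✓ (second branch holds)
  (3) 5 > -9 ✓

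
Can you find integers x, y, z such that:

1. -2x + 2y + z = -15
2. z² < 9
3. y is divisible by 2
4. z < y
Yes

Take x = 7, y = 0, z = -1. Substituting into each constraint:
  (1) -2(7) + 2(0) + (-1) = -15 ✓
  (2) z² = (-1)² = 1, and 1 < 9 ✓
  (3) 0 = 2 × 0, remainder 0 ✓
  (4) -1 < 0 ✓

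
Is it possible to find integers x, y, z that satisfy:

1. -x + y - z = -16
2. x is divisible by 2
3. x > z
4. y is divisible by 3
Yes

Take x = 0, y = -18, z = -2. Substituting into each constraint:
  (1) 0 + (-18) + 2 = -16 ✓
  (2) 0 = 2 × 0, remainder 0 ✓
  (3) 0 > -2 ✓
  (4) -18 = 3 × -6, remainder 0 ✓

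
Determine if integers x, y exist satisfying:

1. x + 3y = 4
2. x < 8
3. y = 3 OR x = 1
Yes

Take x = -5, y = 3. Substituting into each constraint:
  (1) (-5) + 3(3) = 4 ✓
  (2) -5 < 8 ✓
  (3) y = 3, target 3 ✓ (first branch holds)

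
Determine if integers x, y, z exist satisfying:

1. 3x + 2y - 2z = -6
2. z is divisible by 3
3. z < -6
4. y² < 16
Yes

Take x = -8, y = 0, z = -9. Substituting into each constraint:
  (1) 3(-8) + 2(0) - 2(-9) = -6 ✓
  (2) -9 = 3 × -3, remainder 0 ✓
  (3) -9 < -6 ✓
  (4) y² = (0)² = 0, and 0 < 16 ✓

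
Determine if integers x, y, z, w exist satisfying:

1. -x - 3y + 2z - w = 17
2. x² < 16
Yes

Take x = 0, y = 1, z = 10, w = 0. Substituting into each constraint:
  (1) 0 - 3(1) + 2(10) + 0 = 17 ✓
  (2) x² = (0)² = 0, and 0 < 16 ✓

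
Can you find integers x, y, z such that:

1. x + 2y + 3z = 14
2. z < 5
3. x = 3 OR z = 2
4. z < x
Yes

Take x = 3, y = 4, z = 1. Substituting into each constraint:
  (1) 3 + 2(4) + 3(1) = 14 ✓
  (2) 1 < 5 ✓
  (3) x = 3, target 3 ✓ (first branch holds)
  (4) 1 < 3 ✓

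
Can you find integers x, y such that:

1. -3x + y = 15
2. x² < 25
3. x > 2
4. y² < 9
No

A contradictory subset is {-3x + y = 15, x > 2, y² < 9}. No integer assignment can satisfy these jointly:

  - -3x + y = 15: is a linear equation tying the variables together
  - x > 2: bounds one variable relative to a constant
  - y² < 9: restricts y to |y| ≤ 2

Range argument: with x ∈ [3, ∞], y ∈ [-2, 2], the left side of the equation is at most -7, but the right side is 15 > -7. No integer solution exists.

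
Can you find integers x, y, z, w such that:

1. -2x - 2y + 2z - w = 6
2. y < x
Yes

Take x = 1, y = 0, z = 0, w = -8. Substituting into each constraint:
  (1) -2(1) - 2(0) + 2(0) + 8 = 6 ✓
  (2) 0 < 1 ✓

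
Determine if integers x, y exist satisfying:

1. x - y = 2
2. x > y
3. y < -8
Yes

Take x = -7, y = -9. Substituting into each constraint:
  (1) (-7) + 9 = 2 ✓
  (2) -7 > -9 ✓
  (3) -9 < -8 ✓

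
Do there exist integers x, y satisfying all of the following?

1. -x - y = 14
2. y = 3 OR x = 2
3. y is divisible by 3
Yes

Take x = -17, y = 3. Substituting into each constraint:
  (1) 17 + (-3) = 14 ✓
  (2) y = 3, target 3 ✓ (first branch holds)
  (3) 3 = 3 × 1, remainder 0 ✓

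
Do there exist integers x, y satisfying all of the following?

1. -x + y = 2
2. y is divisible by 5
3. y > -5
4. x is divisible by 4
Yes

Take x = 8, y = 10. Substituting into each constraint:
  (1) (-8) + 10 = 2 ✓
  (2) 10 = 5 × 2, remainder 0 ✓
  (3) 10 > -5 ✓
  (4) 8 = 4 × 2, remainder 0 ✓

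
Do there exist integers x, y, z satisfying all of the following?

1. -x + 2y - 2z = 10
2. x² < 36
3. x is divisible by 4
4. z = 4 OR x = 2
Yes

Take x = 4, y = 11, z = 4. Substituting into each constraint:
  (1) (-4) + 2(11) - 2(4) = 10 ✓
  (2) x² = (4)² = 16, and 16 < 36 ✓
  (3) 4 = 4 × 1, remainder 0 ✓
  (4) z = 4, target 4 ✓ (first branch holds)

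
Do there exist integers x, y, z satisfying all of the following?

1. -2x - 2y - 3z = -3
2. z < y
Yes

Take x = 3, y = 0, z = -1. Substituting into each constraint:
  (1) -2(3) - 2(0) - 3(-1) = -3 ✓
  (2) -1 < 0 ✓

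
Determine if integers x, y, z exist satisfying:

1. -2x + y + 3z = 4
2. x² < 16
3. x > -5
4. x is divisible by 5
Yes

Take x = 0, y = 1, z = 1. Substituting into each constraint:
  (1) -2(0) + 1 + 3(1) = 4 ✓
  (2) x² = (0)² = 0, and 0 < 16 ✓
  (3) 0 > -5 ✓
  (4) 0 = 5 × 0, remainder 0 ✓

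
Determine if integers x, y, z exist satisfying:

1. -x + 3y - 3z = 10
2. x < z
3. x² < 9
Yes

Take x = 2, y = 7, z = 3. Substituting into each constraint:
  (1) (-2) + 3(7) - 3(3) = 10 ✓
  (2) 2 < 3 ✓
  (3) x² = (2)² = 4, and 4 < 9 ✓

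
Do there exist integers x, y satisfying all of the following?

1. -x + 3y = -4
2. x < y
Yes

Take x = -5, y = -3. Substituting into each constraint:
  (1) 5 + 3(-3) = -4 ✓
  (2) -5 < -3 ✓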